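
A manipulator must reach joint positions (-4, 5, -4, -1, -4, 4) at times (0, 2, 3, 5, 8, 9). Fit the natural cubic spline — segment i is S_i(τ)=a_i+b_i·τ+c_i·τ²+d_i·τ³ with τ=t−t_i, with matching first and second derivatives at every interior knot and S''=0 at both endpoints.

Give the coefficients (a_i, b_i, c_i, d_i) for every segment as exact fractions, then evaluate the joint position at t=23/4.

  seg 0: a=-4 b=45271/4586 c=0 d=-12317/9172
  seg 1: a=5 b=-28631/4586 c=-36951/4586 d=12154/2293
  seg 2: a=-4 b=-29609/4586 c=35973/4586 d=-17729/9172
  seg 3: a=-1 b=7909/4586 c=-8607/2293 d=13049/13758
  seg 4: a=-4 b=11033/2293 c=21933/4586 d=-7311/4586
S(23/4) = -416135/293504

Δ: Δ0=9/2, Δ1=-9, Δ2=3/2, Δ3=-1, Δ4=8
row 1: diag=6, rhs=-81; c'=1/6, d'=-27/2
row 2: denom=6−1·1/6=35/6; d'=(63−1·-27/2)/(35/6)=459/35
row 3: denom=10−2·12/35=326/35; d'=(-15−2·459/35)/(326/35)=-1443/326
row 4: denom=8−3·105/326=2293/326; d'=(54−3·-1443/326)/(2293/326)=21933/2293
back: M4=21933/2293
back: M3=-1443/326−105/326·21933/2293=-17214/2293
back: M2=459/35−12/35·-17214/2293=35973/2293
back: M1=-27/2−1/6·35973/2293=-36951/2293
M: M0=0, M1=-36951/2293, M2=35973/2293, M3=-17214/2293, M4=21933/2293, M5=0
seg 0: a=-4, c=M0/2=0, d=(M1−M0)/(6·2)=-12317/9172, b=Δ0−h0·(2M0+M1)/6=45271/4586
seg 1: a=5, c=M1/2=-36951/4586, d=(M2−M1)/(6·1)=12154/2293, b=Δ1−h1·(2M1+M2)/6=-28631/4586
seg 2: a=-4, c=M2/2=35973/4586, d=(M3−M2)/(6·2)=-17729/9172, b=Δ2−h2·(2M2+M3)/6=-29609/4586
seg 3: a=-1, c=M3/2=-8607/2293, d=(M4−M3)/(6·3)=13049/13758, b=Δ3−h3·(2M3+M4)/6=7909/4586
seg 4: a=-4, c=M4/2=21933/4586, d=(M5−M4)/(6·1)=-7311/4586, b=Δ4−h4·(2M4+M5)/6=11033/2293
t_q=23/4 → seg 3, τ=3/4; S=-1+7909/4586·τ+-8607/2293·τ²+13049/13758·τ³=-416135/293504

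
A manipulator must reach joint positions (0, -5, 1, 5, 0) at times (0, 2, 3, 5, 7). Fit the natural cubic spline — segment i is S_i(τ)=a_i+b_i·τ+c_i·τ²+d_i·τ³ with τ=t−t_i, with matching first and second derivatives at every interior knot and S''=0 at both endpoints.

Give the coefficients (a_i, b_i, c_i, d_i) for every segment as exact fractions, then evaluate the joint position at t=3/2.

  seg 0: a=0 b=-717/128 c=0 d=397/512
  seg 1: a=-5 b=237/64 c=1191/256 d=-603/256
  seg 2: a=1 b=1521/256 c=-309/128 d=227/1024
  seg 3: a=5 b=-135/128 c=-555/512 d=185/1024
S(3/2) = -23697/4096

Δ: Δ0=-5/2, Δ1=6, Δ2=2, Δ3=-5/2
row 1: diag=6, rhs=51; c'=1/6, d'=17/2
row 2: denom=6−1·1/6=35/6; d'=(-24−1·17/2)/(35/6)=-39/7
row 3: denom=8−2·12/35=256/35; d'=(-27−2·-39/7)/(256/35)=-555/256
back: M3=-555/256
back: M2=-39/7−12/35·-555/256=-309/64
back: M1=17/2−1/6·-309/64=1191/128
M: M0=0, M1=1191/128, M2=-309/64, M3=-555/256, M4=0
seg 0: a=0, c=M0/2=0, d=(M1−M0)/(6·2)=397/512, b=Δ0−h0·(2M0+M1)/6=-717/128
seg 1: a=-5, c=M1/2=1191/256, d=(M2−M1)/(6·1)=-603/256, b=Δ1−h1·(2M1+M2)/6=237/64
seg 2: a=1, c=M2/2=-309/128, d=(M3−M2)/(6·2)=227/1024, b=Δ2−h2·(2M2+M3)/6=1521/256
seg 3: a=5, c=M3/2=-555/512, d=(M4−M3)/(6·2)=185/1024, b=Δ3−h3·(2M3+M4)/6=-135/128
t_q=3/2 → seg 0, τ=3/2; S=0+-717/128·τ+0·τ²+397/512·τ³=-23697/4096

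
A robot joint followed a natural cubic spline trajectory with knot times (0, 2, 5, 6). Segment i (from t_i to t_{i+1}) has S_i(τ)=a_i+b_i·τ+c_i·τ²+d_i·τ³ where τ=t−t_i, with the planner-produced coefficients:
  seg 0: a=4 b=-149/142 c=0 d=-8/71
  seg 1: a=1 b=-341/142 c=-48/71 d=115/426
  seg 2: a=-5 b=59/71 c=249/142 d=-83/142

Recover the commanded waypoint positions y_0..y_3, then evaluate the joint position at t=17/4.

y_0 = S_0(0) = a_0 = 4
y_1 = S_1(0) = a_1 = 1
y_2 = S_2(0) = a_2 = -5
y_3 = S_2(1) = -3
t_q=17/4 is in segment 1 (τ=9/4); S_1(τ)=-43175/9088

y_0=4 y_1=1 y_2=-5 y_3=-3
S(17/4) = -43175/9088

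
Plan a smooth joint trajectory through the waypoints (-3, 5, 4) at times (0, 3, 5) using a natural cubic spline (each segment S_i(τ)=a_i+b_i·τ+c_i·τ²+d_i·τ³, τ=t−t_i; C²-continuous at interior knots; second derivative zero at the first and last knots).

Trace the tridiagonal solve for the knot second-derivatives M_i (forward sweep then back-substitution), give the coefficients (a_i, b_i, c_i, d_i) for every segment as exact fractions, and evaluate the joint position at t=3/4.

Δ: Δ0=8/3, Δ1=-1/2
row 1: diag=10, rhs=-19; c'=1/5, d'=-19/10
back: M1=-19/10
M: M0=0, M1=-19/10, M2=0
seg 0: a=-3, c=M0/2=0, d=(M1−M0)/(6·3)=-19/180, b=Δ0−h0·(2M0+M1)/6=217/60
seg 1: a=5, c=M1/2=-19/20, d=(M2−M1)/(6·2)=19/120, b=Δ1−h1·(2M1+M2)/6=23/30
t_q=3/4 → seg 0, τ=3/4; S=-3+217/60·τ+0·τ²+-19/180·τ³=-85/256

  seg 0: a=-3 b=217/60 c=0 d=-19/180
  seg 1: a=5 b=23/30 c=-19/20 d=19/120
S(3/4) = -85/256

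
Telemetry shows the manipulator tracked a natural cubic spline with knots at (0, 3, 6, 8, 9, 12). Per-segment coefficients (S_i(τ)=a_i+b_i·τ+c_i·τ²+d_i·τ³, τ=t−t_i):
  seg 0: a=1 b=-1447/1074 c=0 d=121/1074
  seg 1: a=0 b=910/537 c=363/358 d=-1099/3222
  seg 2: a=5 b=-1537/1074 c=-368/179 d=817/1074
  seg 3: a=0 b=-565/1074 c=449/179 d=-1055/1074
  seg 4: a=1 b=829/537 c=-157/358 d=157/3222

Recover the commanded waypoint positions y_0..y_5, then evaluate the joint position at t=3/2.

y_0=1 y_1=0 y_2=5 y_3=0 y_4=1 y_5=3
S(3/2) = -1835/2864

y_0 = S_0(0) = a_0 = 1
y_1 = S_1(0) = a_1 = 0
y_2 = S_2(0) = a_2 = 5
y_3 = S_3(0) = a_3 = 0
y_4 = S_4(0) = a_4 = 1
y_5 = S_4(3) = 3
t_q=3/2 is in segment 0 (τ=3/2); S_0(τ)=-1835/2864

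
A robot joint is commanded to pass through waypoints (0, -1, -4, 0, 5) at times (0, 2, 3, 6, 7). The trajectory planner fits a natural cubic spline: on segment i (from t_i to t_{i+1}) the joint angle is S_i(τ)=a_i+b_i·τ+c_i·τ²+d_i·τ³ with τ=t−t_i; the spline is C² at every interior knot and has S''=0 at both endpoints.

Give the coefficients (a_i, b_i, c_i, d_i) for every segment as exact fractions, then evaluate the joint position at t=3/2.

Δ: Δ0=-1/2, Δ1=-3, Δ2=4/3, Δ3=5
row 1: diag=6, rhs=-15; c'=1/6, d'=-5/2
row 2: denom=8−1·1/6=47/6; d'=(26−1·-5/2)/(47/6)=171/47
row 3: denom=8−3·18/47=322/47; d'=(22−3·171/47)/(322/47)=521/322
back: M3=521/322
back: M2=171/47−18/47·521/322=486/161
back: M1=-5/2−1/6·486/161=-967/322
M: M0=0, M1=-967/322, M2=486/161, M3=521/322, M4=0
seg 0: a=0, c=M0/2=0, d=(M1−M0)/(6·2)=-967/3864, b=Δ0−h0·(2M0+M1)/6=242/483
seg 1: a=-1, c=M1/2=-967/644, d=(M2−M1)/(6·1)=277/276, b=Δ1−h1·(2M1+M2)/6=-2417/966
seg 2: a=-4, c=M2/2=243/161, d=(M3−M2)/(6·3)=-451/5796, b=Δ2−h2·(2M2+M3)/6=-4819/1932
seg 3: a=0, c=M3/2=521/644, d=(M4−M3)/(6·1)=-521/1932, b=Δ3−h3·(2M3+M4)/6=4309/966
t_q=3/2 → seg 0, τ=3/2; S=0+242/483·τ+0·τ²+-967/3864·τ³=-137/1472

  seg 0: a=0 b=242/483 c=0 d=-967/3864
  seg 1: a=-1 b=-2417/966 c=-967/644 d=277/276
  seg 2: a=-4 b=-4819/1932 c=243/161 d=-451/5796
  seg 3: a=0 b=4309/966 c=521/644 d=-521/1932
S(3/2) = -137/1472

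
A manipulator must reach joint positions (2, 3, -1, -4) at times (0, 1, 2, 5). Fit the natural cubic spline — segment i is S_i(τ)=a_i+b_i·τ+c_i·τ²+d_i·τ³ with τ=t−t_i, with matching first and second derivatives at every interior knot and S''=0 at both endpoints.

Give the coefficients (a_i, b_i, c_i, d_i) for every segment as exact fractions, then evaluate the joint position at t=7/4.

  seg 0: a=2 b=74/31 c=0 d=-43/31
  seg 1: a=3 b=-55/31 c=-129/31 d=60/31
  seg 2: a=-1 b=-133/31 c=51/31 d=-17/93
S(7/4) = 9/62

Δ: Δ0=1, Δ1=-4, Δ2=-1
row 1: diag=4, rhs=-30; c'=1/4, d'=-15/2
row 2: denom=8−1·1/4=31/4; d'=(18−1·-15/2)/(31/4)=102/31
back: M2=102/31
back: M1=-15/2−1/4·102/31=-258/31
M: M0=0, M1=-258/31, M2=102/31, M3=0
seg 0: a=2, c=M0/2=0, d=(M1−M0)/(6·1)=-43/31, b=Δ0−h0·(2M0+M1)/6=74/31
seg 1: a=3, c=M1/2=-129/31, d=(M2−M1)/(6·1)=60/31, b=Δ1−h1·(2M1+M2)/6=-55/31
seg 2: a=-1, c=M2/2=51/31, d=(M3−M2)/(6·3)=-17/93, b=Δ2−h2·(2M2+M3)/6=-133/31
t_q=7/4 → seg 1, τ=3/4; S=3+-55/31·τ+-129/31·τ²+60/31·τ³=9/62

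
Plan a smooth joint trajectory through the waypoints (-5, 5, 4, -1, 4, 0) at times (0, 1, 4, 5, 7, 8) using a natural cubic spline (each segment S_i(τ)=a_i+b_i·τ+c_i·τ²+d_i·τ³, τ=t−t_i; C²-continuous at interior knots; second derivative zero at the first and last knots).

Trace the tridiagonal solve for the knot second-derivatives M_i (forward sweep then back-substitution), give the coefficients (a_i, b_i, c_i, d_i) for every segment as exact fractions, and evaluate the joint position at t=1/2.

Δ: Δ0=10, Δ1=-1/3, Δ2=-5, Δ3=5/2, Δ4=-4
row 1: diag=8, rhs=-62; c'=3/8, d'=-31/4
row 2: denom=8−3·3/8=55/8; d'=(-28−3·-31/4)/(55/8)=-38/55
row 3: denom=6−1·8/55=322/55; d'=(45−1·-38/55)/(322/55)=359/46
row 4: denom=6−2·55/161=856/161; d'=(-39−2·359/46)/(856/161)=-1099/107
back: M4=-1099/107
back: M3=359/46−55/161·-1099/107=2421/214
back: M2=-38/55−8/55·2421/214=-250/107
back: M1=-31/4−3/8·-250/107=-1471/214
M: M0=0, M1=-1471/214, M2=-250/107, M3=2421/214, M4=-1099/107, M5=0
seg 0: a=-5, c=M0/2=0, d=(M1−M0)/(6·1)=-1471/1284, b=Δ0−h0·(2M0+M1)/6=14311/1284
seg 1: a=5, c=M1/2=-1471/428, d=(M2−M1)/(6·3)=971/3852, b=Δ1−h1·(2M1+M2)/6=4949/642
seg 2: a=4, c=M2/2=-125/107, d=(M3−M2)/(6·1)=2921/1284, b=Δ2−h2·(2M2+M3)/6=-7841/1284
seg 3: a=-1, c=M3/2=2421/428, d=(M4−M3)/(6·2)=-4619/2568, b=Δ3−h3·(2M3+M4)/6=-1039/642
seg 4: a=4, c=M4/2=-1099/214, d=(M5−M4)/(6·1)=1099/642, b=Δ4−h4·(2M4+M5)/6=-185/321
t_q=1/2 → seg 0, τ=1/2; S=-5+14311/1284·τ+0·τ²+-1471/1284·τ³=1471/3424

  seg 0: a=-5 b=14311/1284 c=0 d=-1471/1284
  seg 1: a=5 b=4949/642 c=-1471/428 d=971/3852
  seg 2: a=4 b=-7841/1284 c=-125/107 d=2921/1284
  seg 3: a=-1 b=-1039/642 c=2421/428 d=-4619/2568
  seg 4: a=4 b=-185/321 c=-1099/214 d=1099/642
S(1/2) = 1471/3424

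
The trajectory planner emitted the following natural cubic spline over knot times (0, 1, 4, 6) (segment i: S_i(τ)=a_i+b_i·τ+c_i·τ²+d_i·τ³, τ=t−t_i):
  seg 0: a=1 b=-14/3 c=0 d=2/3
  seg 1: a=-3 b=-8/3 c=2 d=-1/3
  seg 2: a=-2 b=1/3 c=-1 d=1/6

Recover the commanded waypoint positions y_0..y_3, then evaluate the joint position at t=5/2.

y_0 = S_0(0) = a_0 = 1
y_1 = S_1(0) = a_1 = -3
y_2 = S_2(0) = a_2 = -2
y_3 = S_2(2) = -4
t_q=5/2 is in segment 1 (τ=3/2); S_1(τ)=-29/8

y_0=1 y_1=-3 y_2=-2 y_3=-4
S(5/2) = -29/8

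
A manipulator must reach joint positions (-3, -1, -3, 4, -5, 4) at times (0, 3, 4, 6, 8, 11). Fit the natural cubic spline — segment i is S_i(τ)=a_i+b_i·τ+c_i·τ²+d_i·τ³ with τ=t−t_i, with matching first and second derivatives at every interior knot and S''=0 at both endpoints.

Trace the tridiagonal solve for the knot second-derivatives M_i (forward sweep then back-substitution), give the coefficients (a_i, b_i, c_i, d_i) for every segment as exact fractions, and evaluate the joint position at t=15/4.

Δ: Δ0=2/3, Δ1=-2, Δ2=7/2, Δ3=-9/2, Δ4=3
row 1: diag=8, rhs=-16; c'=1/8, d'=-2
row 2: denom=6−1·1/8=47/8; d'=(33−1·-2)/(47/8)=280/47
row 3: denom=8−2·16/47=344/47; d'=(-48−2·280/47)/(344/47)=-352/43
row 4: denom=10−2·47/172=813/86; d'=(45−2·-352/43)/(813/86)=5278/813
back: M4=5278/813
back: M3=-352/43−47/172·5278/813=-16195/1626
back: M2=280/47−16/47·-16195/1626=7600/813
back: M1=-2−1/8·7600/813=-2576/813
M: M0=0, M1=-2576/813, M2=7600/813, M3=-16195/1626, M4=5278/813, M5=0
seg 0: a=-3, c=M0/2=0, d=(M1−M0)/(6·3)=-1288/7317, b=Δ0−h0·(2M0+M1)/6=610/271
seg 1: a=-1, c=M1/2=-1288/813, d=(M2−M1)/(6·1)=1696/813, b=Δ1−h1·(2M1+M2)/6=-678/271
seg 2: a=-3, c=M2/2=3800/813, d=(M3−M2)/(6·2)=-10465/6504, b=Δ2−h2·(2M2+M3)/6=478/813
seg 3: a=4, c=M3/2=-16195/3252, d=(M4−M3)/(6·2)=8917/6504, b=Δ3−h3·(2M3+M4)/6=-13/542
seg 4: a=-5, c=M4/2=2639/813, d=(M5−M4)/(6·3)=-2639/7317, b=Δ4−h4·(2M4+M5)/6=-2839/813
t_q=15/4 → seg 1, τ=3/4; S=-1+-678/271·τ+-1288/813·τ²+1696/813·τ³=-1565/542

  seg 0: a=-3 b=610/271 c=0 d=-1288/7317
  seg 1: a=-1 b=-678/271 c=-1288/813 d=1696/813
  seg 2: a=-3 b=478/813 c=3800/813 d=-10465/6504
  seg 3: a=4 b=-13/542 c=-16195/3252 d=8917/6504
  seg 4: a=-5 b=-2839/813 c=2639/813 d=-2639/7317
S(15/4) = -1565/542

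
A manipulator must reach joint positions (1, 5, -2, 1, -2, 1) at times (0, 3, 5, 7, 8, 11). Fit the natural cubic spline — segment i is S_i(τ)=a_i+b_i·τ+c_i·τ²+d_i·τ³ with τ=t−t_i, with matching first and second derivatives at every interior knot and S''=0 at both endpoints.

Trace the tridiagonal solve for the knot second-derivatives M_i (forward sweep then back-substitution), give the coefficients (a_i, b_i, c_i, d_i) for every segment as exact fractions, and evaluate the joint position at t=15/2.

Δ: Δ0=4/3, Δ1=-7/2, Δ2=3/2, Δ3=-3, Δ4=1
row 1: diag=10, rhs=-29; c'=1/5, d'=-29/10
row 2: denom=8−2·1/5=38/5; d'=(30−2·-29/10)/(38/5)=179/38
row 3: denom=6−2·5/19=104/19; d'=(-27−2·179/38)/(104/19)=-173/26
row 4: denom=8−1·19/104=813/104; d'=(24−1·-173/26)/(813/104)=3188/813
back: M4=3188/813
back: M3=-173/26−19/104·3188/813=-5992/813
back: M2=179/38−5/19·-5992/813=10813/1626
back: M1=-29/10−1/5·10813/1626=-3439/813
M: M0=0, M1=-3439/813, M2=10813/1626, M3=-5992/813, M4=3188/813, M5=0
seg 0: a=1, c=M0/2=0, d=(M1−M0)/(6·3)=-3439/14634, b=Δ0−h0·(2M0+M1)/6=1869/542
seg 1: a=5, c=M1/2=-3439/1626, d=(M2−M1)/(6·2)=5897/6504, b=Δ1−h1·(2M1+M2)/6=-785/271
seg 2: a=-2, c=M2/2=10813/3252, d=(M3−M2)/(6·2)=-2533/2168, b=Δ2−h2·(2M2+M3)/6=-775/1626
seg 3: a=1, c=M3/2=-2996/813, d=(M4−M3)/(6·1)=510/271, b=Δ3−h3·(2M3+M4)/6=-973/813
seg 4: a=-2, c=M4/2=1594/813, d=(M5−M4)/(6·3)=-1594/7317, b=Δ4−h4·(2M4+M5)/6=-2375/813
t_q=15/2 → seg 3, τ=1/2; S=1+-973/813·τ+-2996/813·τ²+510/271·τ³=-925/3252

  seg 0: a=1 b=1869/542 c=0 d=-3439/14634
  seg 1: a=5 b=-785/271 c=-3439/1626 d=5897/6504
  seg 2: a=-2 b=-775/1626 c=10813/3252 d=-2533/2168
  seg 3: a=1 b=-973/813 c=-2996/813 d=510/271
  seg 4: a=-2 b=-2375/813 c=1594/813 d=-1594/7317
S(15/2) = -925/3252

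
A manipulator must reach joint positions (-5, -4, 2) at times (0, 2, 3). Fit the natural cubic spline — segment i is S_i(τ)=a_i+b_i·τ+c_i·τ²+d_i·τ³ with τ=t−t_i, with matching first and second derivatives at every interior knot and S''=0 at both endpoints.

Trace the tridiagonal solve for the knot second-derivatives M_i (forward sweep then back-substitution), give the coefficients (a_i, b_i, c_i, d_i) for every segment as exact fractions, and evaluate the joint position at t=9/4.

  seg 0: a=-5 b=-4/3 c=0 d=11/24
  seg 1: a=-4 b=25/6 c=11/4 d=-11/12
S(9/4) = -717/256

Δ: Δ0=1/2, Δ1=6
row 1: diag=6, rhs=33; c'=1/6, d'=11/2
back: M1=11/2
M: M0=0, M1=11/2, M2=0
seg 0: a=-5, c=M0/2=0, d=(M1−M0)/(6·2)=11/24, b=Δ0−h0·(2M0+M1)/6=-4/3
seg 1: a=-4, c=M1/2=11/4, d=(M2−M1)/(6·1)=-11/12, b=Δ1−h1·(2M1+M2)/6=25/6
t_q=9/4 → seg 1, τ=1/4; S=-4+25/6·τ+11/4·τ²+-11/12·τ³=-717/256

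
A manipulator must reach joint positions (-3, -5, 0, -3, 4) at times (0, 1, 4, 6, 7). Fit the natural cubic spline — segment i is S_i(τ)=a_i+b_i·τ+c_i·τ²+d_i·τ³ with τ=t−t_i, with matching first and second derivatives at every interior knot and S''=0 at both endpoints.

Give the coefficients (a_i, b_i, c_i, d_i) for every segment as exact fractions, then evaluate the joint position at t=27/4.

  seg 0: a=-3 b=-1652/591 c=0 d=470/591
  seg 1: a=-5 b=-242/591 c=470/197 d=-1001/1773
  seg 2: a=0 b=-791/591 c=-531/197 d=6181/4728
  seg 3: a=-3 b=4217/1182 c=4057/788 d=-4057/2364
S(27/4) = 93187/50432

Δ: Δ0=-2, Δ1=5/3, Δ2=-3/2, Δ3=7
row 1: diag=8, rhs=22; c'=3/8, d'=11/4
row 2: denom=10−3·3/8=71/8; d'=(-19−3·11/4)/(71/8)=-218/71
row 3: denom=6−2·16/71=394/71; d'=(51−2·-218/71)/(394/71)=4057/394
back: M3=4057/394
back: M2=-218/71−16/71·4057/394=-1062/197
back: M1=11/4−3/8·-1062/197=940/197
M: M0=0, M1=940/197, M2=-1062/197, M3=4057/394, M4=0
seg 0: a=-3, c=M0/2=0, d=(M1−M0)/(6·1)=470/591, b=Δ0−h0·(2M0+M1)/6=-1652/591
seg 1: a=-5, c=M1/2=470/197, d=(M2−M1)/(6·3)=-1001/1773, b=Δ1−h1·(2M1+M2)/6=-242/591
seg 2: a=0, c=M2/2=-531/197, d=(M3−M2)/(6·2)=6181/4728, b=Δ2−h2·(2M2+M3)/6=-791/591
seg 3: a=-3, c=M3/2=4057/788, d=(M4−M3)/(6·1)=-4057/2364, b=Δ3−h3·(2M3+M4)/6=4217/1182
t_q=27/4 → seg 3, τ=3/4; S=-3+4217/1182·τ+4057/788·τ²+-4057/2364·τ³=93187/50432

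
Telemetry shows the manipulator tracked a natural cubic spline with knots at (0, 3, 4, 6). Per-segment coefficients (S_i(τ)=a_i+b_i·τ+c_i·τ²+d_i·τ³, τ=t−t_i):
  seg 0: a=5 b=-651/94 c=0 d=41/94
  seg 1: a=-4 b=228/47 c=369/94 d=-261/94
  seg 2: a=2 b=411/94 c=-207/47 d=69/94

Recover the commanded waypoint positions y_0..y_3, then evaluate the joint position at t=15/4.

y_0 = S_0(0) = a_0 = 5
y_1 = S_1(0) = a_1 = -4
y_2 = S_2(0) = a_2 = 2
y_3 = S_2(2) = -1
t_q=15/4 is in segment 1 (τ=3/4); S_1(τ)=4061/6016

y_0=5 y_1=-4 y_2=2 y_3=-1
S(15/4) = 4061/6016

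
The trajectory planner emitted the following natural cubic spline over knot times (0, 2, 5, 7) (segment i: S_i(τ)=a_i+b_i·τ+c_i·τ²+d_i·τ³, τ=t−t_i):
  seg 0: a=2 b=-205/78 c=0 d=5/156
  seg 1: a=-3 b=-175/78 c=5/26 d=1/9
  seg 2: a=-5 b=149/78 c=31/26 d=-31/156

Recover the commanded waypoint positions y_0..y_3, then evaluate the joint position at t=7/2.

y_0=2 y_1=-3 y_2=-5 y_3=2
S(7/2) = -289/52

y_0 = S_0(0) = a_0 = 2
y_1 = S_1(0) = a_1 = -3
y_2 = S_2(0) = a_2 = -5
y_3 = S_2(2) = 2
t_q=7/2 is in segment 1 (τ=3/2); S_1(τ)=-289/52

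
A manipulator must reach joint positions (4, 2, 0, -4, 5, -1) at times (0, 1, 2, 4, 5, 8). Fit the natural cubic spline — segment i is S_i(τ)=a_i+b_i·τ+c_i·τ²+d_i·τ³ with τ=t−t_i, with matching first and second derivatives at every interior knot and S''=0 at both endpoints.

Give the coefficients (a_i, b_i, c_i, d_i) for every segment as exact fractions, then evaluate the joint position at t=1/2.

  seg 0: a=4 b=-2104/953 c=0 d=198/953
  seg 1: a=2 b=-1510/953 c=594/953 d=-990/953
  seg 2: a=0 b=-3292/953 c=-2376/953 d=3069/1906
  seg 3: a=-4 b=5618/953 c=6831/953 d=-3872/953
  seg 4: a=5 b=7664/953 c=-4785/953 d=1595/2859
S(1/2) = 11139/3812

Δ: Δ0=-2, Δ1=-2, Δ2=-2, Δ3=9, Δ4=-2
row 1: diag=4, rhs=0; c'=1/4, d'=0
row 2: denom=6−1·1/4=23/4; d'=(0−1·0)/(23/4)=0
row 3: denom=6−2·8/23=122/23; d'=(66−2·0)/(122/23)=759/61
row 4: denom=8−1·23/122=953/122; d'=(-66−1·759/61)/(953/122)=-9570/953
back: M4=-9570/953
back: M3=759/61−23/122·-9570/953=13662/953
back: M2=0−8/23·13662/953=-4752/953
back: M1=0−1/4·-4752/953=1188/953
M: M0=0, M1=1188/953, M2=-4752/953, M3=13662/953, M4=-9570/953, M5=0
seg 0: a=4, c=M0/2=0, d=(M1−M0)/(6·1)=198/953, b=Δ0−h0·(2M0+M1)/6=-2104/953
seg 1: a=2, c=M1/2=594/953, d=(M2−M1)/(6·1)=-990/953, b=Δ1−h1·(2M1+M2)/6=-1510/953
seg 2: a=0, c=M2/2=-2376/953, d=(M3−M2)/(6·2)=3069/1906, b=Δ2−h2·(2M2+M3)/6=-3292/953
seg 3: a=-4, c=M3/2=6831/953, d=(M4−M3)/(6·1)=-3872/953, b=Δ3−h3·(2M3+M4)/6=5618/953
seg 4: a=5, c=M4/2=-4785/953, d=(M5−M4)/(6·3)=1595/2859, b=Δ4−h4·(2M4+M5)/6=7664/953
t_q=1/2 → seg 0, τ=1/2; S=4+-2104/953·τ+0·τ²+198/953·τ³=11139/3812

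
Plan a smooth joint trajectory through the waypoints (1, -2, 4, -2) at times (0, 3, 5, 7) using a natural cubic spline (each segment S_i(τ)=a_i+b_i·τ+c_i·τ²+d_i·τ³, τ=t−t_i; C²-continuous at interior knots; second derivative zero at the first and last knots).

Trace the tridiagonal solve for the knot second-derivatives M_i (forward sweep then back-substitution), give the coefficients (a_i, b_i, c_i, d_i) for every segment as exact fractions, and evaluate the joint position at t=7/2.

  seg 0: a=1 b=-52/19 c=0 d=11/57
  seg 1: a=-2 b=47/19 c=33/19 d=-14/19
  seg 2: a=4 b=11/19 c=-51/19 d=17/38
S(7/2) = -8/19

Δ: Δ0=-1, Δ1=3, Δ2=-3
row 1: diag=10, rhs=24; c'=1/5, d'=12/5
row 2: denom=8−2·1/5=38/5; d'=(-36−2·12/5)/(38/5)=-102/19
back: M2=-102/19
back: M1=12/5−1/5·-102/19=66/19
M: M0=0, M1=66/19, M2=-102/19, M3=0
seg 0: a=1, c=M0/2=0, d=(M1−M0)/(6·3)=11/57, b=Δ0−h0·(2M0+M1)/6=-52/19
seg 1: a=-2, c=M1/2=33/19, d=(M2−M1)/(6·2)=-14/19, b=Δ1−h1·(2M1+M2)/6=47/19
seg 2: a=4, c=M2/2=-51/19, d=(M3−M2)/(6·2)=17/38, b=Δ2−h2·(2M2+M3)/6=11/19
t_q=7/2 → seg 1, τ=1/2; S=-2+47/19·τ+33/19·τ²+-14/19·τ³=-8/19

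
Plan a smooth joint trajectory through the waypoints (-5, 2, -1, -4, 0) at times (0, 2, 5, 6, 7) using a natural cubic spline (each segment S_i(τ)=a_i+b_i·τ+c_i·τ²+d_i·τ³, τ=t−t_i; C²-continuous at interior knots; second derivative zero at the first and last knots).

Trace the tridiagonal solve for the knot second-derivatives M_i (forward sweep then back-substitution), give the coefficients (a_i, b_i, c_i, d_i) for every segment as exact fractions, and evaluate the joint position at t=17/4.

Δ: Δ0=7/2, Δ1=-1, Δ2=-3, Δ3=4
row 1: diag=10, rhs=-27; c'=3/10, d'=-27/10
row 2: denom=8−3·3/10=71/10; d'=(-12−3·-27/10)/(71/10)=-39/71
row 3: denom=4−1·10/71=274/71; d'=(42−1·-39/71)/(274/71)=3021/274
back: M3=3021/274
back: M2=-39/71−10/71·3021/274=-288/137
back: M1=-27/10−3/10·-288/137=-567/274
M: M0=0, M1=-567/274, M2=-288/137, M3=3021/274, M4=0
seg 0: a=-5, c=M0/2=0, d=(M1−M0)/(6·2)=-189/1096, b=Δ0−h0·(2M0+M1)/6=574/137
seg 1: a=2, c=M1/2=-567/548, d=(M2−M1)/(6·3)=-1/548, b=Δ1−h1·(2M1+M2)/6=581/274
seg 2: a=-1, c=M2/2=-144/137, d=(M3−M2)/(6·1)=1199/548, b=Δ2−h2·(2M2+M3)/6=-2267/548
seg 3: a=-4, c=M3/2=3021/548, d=(M4−M3)/(6·1)=-1007/548, b=Δ3−h3·(2M3+M4)/6=89/274
t_q=17/4 → seg 1, τ=9/4; S=2+581/274·τ+-567/548·τ²+-1/548·τ³=53035/35072

  seg 0: a=-5 b=574/137 c=0 d=-189/1096
  seg 1: a=2 b=581/274 c=-567/548 d=-1/548
  seg 2: a=-1 b=-2267/548 c=-144/137 d=1199/548
  seg 3: a=-4 b=89/274 c=3021/548 d=-1007/548
S(17/4) = 53035/35072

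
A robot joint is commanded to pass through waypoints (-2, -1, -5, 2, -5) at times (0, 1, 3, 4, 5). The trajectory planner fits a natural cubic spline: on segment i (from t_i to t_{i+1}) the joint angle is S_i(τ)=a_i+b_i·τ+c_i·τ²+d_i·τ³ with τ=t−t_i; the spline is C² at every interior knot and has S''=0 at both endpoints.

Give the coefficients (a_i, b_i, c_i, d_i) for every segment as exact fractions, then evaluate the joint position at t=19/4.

Δ: Δ0=1, Δ1=-2, Δ2=7, Δ3=-7
row 1: diag=6, rhs=-18; c'=1/3, d'=-3
row 2: denom=6−2·1/3=16/3; d'=(54−2·-3)/(16/3)=45/4
row 3: denom=4−1·3/16=61/16; d'=(-84−1·45/4)/(61/16)=-1524/61
back: M3=-1524/61
back: M2=45/4−3/16·-1524/61=972/61
back: M1=-3−1/3·972/61=-507/61
M: M0=0, M1=-507/61, M2=972/61, M3=-1524/61, M4=0
seg 0: a=-2, c=M0/2=0, d=(M1−M0)/(6·1)=-169/122, b=Δ0−h0·(2M0+M1)/6=291/122
seg 1: a=-1, c=M1/2=-507/122, d=(M2−M1)/(6·2)=493/244, b=Δ1−h1·(2M1+M2)/6=-108/61
seg 2: a=-5, c=M2/2=486/61, d=(M3−M2)/(6·1)=-416/61, b=Δ2−h2·(2M2+M3)/6=357/61
seg 3: a=2, c=M3/2=-762/61, d=(M4−M3)/(6·1)=254/61, b=Δ3−h3·(2M3+M4)/6=81/61
t_q=19/4 → seg 3, τ=3/4; S=2+81/61·τ+-762/61·τ²+254/61·τ³=-4439/1952

  seg 0: a=-2 b=291/122 c=0 d=-169/122
  seg 1: a=-1 b=-108/61 c=-507/122 d=493/244
  seg 2: a=-5 b=357/61 c=486/61 d=-416/61
  seg 3: a=2 b=81/61 c=-762/61 d=254/61
S(19/4) = -4439/1952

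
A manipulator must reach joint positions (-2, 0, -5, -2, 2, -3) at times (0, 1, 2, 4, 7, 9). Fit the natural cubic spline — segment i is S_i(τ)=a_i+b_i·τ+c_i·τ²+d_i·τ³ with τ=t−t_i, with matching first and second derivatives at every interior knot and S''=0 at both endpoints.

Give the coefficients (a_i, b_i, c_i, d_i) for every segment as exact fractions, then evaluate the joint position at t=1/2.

  seg 0: a=-2 b=47879/11598 c=0 d=-24683/11598
  seg 1: a=0 b=-13085/5799 c=-24683/3866 d=42229/11598
  seg 2: a=-5 b=-47581/11598 c=8773/1933 d=-20149/23196
  seg 3: a=-2 b=42077/11598 c=-2603/3866 d=-59/1933
  seg 4: a=2 b=-14335/11598 c=-3665/3866 d=3665/23196
S(1/2) = -6245/30928

Δ: Δ0=2, Δ1=-5, Δ2=3/2, Δ3=4/3, Δ4=-5/2
row 1: diag=4, rhs=-42; c'=1/4, d'=-21/2
row 2: denom=6−1·1/4=23/4; d'=(39−1·-21/2)/(23/4)=198/23
row 3: denom=10−2·8/23=214/23; d'=(-1−2·198/23)/(214/23)=-419/214
row 4: denom=10−3·69/214=1933/214; d'=(-23−3·-419/214)/(1933/214)=-3665/1933
back: M4=-3665/1933
back: M3=-419/214−69/214·-3665/1933=-2603/1933
back: M2=198/23−8/23·-2603/1933=17546/1933
back: M1=-21/2−1/4·17546/1933=-24683/1933
M: M0=0, M1=-24683/1933, M2=17546/1933, M3=-2603/1933, M4=-3665/1933, M5=0
seg 0: a=-2, c=M0/2=0, d=(M1−M0)/(6·1)=-24683/11598, b=Δ0−h0·(2M0+M1)/6=47879/11598
seg 1: a=0, c=M1/2=-24683/3866, d=(M2−M1)/(6·1)=42229/11598, b=Δ1−h1·(2M1+M2)/6=-13085/5799
seg 2: a=-5, c=M2/2=8773/1933, d=(M3−M2)/(6·2)=-20149/23196, b=Δ2−h2·(2M2+M3)/6=-47581/11598
seg 3: a=-2, c=M3/2=-2603/3866, d=(M4−M3)/(6·3)=-59/1933, b=Δ3−h3·(2M3+M4)/6=42077/11598
seg 4: a=2, c=M4/2=-3665/3866, d=(M5−M4)/(6·2)=3665/23196, b=Δ4−h4·(2M4+M5)/6=-14335/11598
t_q=1/2 → seg 0, τ=1/2; S=-2+47879/11598·τ+0·τ²+-24683/11598·τ³=-6245/30928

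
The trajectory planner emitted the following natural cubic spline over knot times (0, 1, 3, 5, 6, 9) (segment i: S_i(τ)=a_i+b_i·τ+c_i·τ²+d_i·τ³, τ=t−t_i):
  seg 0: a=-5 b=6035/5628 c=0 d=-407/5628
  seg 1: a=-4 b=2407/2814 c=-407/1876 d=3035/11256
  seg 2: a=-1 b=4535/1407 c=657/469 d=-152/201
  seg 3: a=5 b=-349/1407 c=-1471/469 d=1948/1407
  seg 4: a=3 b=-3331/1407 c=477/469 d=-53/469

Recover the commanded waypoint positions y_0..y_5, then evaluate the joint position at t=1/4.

y_0 = S_0(0) = a_0 = -5
y_1 = S_1(0) = a_1 = -4
y_2 = S_2(0) = a_2 = -1
y_3 = S_3(0) = a_3 = 5
y_4 = S_4(0) = a_4 = 3
y_5 = S_4(3) = 2
t_q=1/4 is in segment 0 (τ=1/4); S_0(τ)=-568269/120064

y_0=-5 y_1=-4 y_2=-1 y_3=5 y_4=3 y_5=2
S(1/4) = -568269/120064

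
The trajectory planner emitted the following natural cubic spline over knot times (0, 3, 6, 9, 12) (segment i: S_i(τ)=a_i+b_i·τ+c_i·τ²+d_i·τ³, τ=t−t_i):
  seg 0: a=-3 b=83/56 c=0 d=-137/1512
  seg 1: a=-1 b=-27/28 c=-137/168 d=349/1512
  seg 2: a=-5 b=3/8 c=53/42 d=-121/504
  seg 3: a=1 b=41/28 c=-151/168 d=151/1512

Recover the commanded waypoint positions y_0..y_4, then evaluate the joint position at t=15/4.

y_0=-3 y_1=-1 y_2=-5 y_3=1 y_4=0
S(15/4) = -7471/3584

y_0 = S_0(0) = a_0 = -3
y_1 = S_1(0) = a_1 = -1
y_2 = S_2(0) = a_2 = -5
y_3 = S_3(0) = a_3 = 1
y_4 = S_3(3) = 0
t_q=15/4 is in segment 1 (τ=3/4); S_1(τ)=-7471/3584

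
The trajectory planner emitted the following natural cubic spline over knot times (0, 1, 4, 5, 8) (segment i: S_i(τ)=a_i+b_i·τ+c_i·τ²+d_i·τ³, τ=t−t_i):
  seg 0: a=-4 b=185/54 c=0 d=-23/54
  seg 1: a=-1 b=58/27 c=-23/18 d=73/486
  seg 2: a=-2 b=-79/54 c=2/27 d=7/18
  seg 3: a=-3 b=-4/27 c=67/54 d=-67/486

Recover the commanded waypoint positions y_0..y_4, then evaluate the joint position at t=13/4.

y_0 = S_0(0) = a_0 = -4
y_1 = S_1(0) = a_1 = -1
y_2 = S_2(0) = a_2 = -2
y_3 = S_3(0) = a_3 = -3
y_4 = S_3(3) = 4
t_q=13/4 is in segment 1 (τ=9/4); S_1(τ)=-355/384

y_0=-4 y_1=-1 y_2=-2 y_3=-3 y_4=4
S(13/4) = -355/384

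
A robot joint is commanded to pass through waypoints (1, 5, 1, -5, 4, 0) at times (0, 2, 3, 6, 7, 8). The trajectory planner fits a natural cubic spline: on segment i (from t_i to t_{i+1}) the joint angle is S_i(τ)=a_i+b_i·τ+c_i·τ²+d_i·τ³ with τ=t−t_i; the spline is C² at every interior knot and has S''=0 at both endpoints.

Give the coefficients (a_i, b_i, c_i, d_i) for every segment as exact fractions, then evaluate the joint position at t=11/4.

Δ: Δ0=2, Δ1=-4, Δ2=-2, Δ3=9, Δ4=-4
row 1: diag=6, rhs=-36; c'=1/6, d'=-6
row 2: denom=8−1·1/6=47/6; d'=(12−1·-6)/(47/6)=108/47
row 3: denom=8−3·18/47=322/47; d'=(66−3·108/47)/(322/47)=1389/161
row 4: denom=4−1·47/322=1241/322; d'=(-78−1·1389/161)/(1241/322)=-27894/1241
back: M4=-27894/1241
back: M3=1389/161−47/322·-27894/1241=14778/1241
back: M2=108/47−18/47·14778/1241=-2808/1241
back: M1=-6−1/6·-2808/1241=-6978/1241
M: M0=0, M1=-6978/1241, M2=-2808/1241, M3=14778/1241, M4=-27894/1241, M5=0
seg 0: a=1, c=M0/2=0, d=(M1−M0)/(6·2)=-1163/2482, b=Δ0−h0·(2M0+M1)/6=4808/1241
seg 1: a=5, c=M1/2=-3489/1241, d=(M2−M1)/(6·1)=695/1241, b=Δ1−h1·(2M1+M2)/6=-2170/1241
seg 2: a=1, c=M2/2=-1404/1241, d=(M3−M2)/(6·3)=977/1241, b=Δ2−h2·(2M2+M3)/6=-7063/1241
seg 3: a=-5, c=M3/2=7389/1241, d=(M4−M3)/(6·1)=-7112/1241, b=Δ3−h3·(2M3+M4)/6=10892/1241
seg 4: a=4, c=M4/2=-13947/1241, d=(M5−M4)/(6·1)=4649/1241, b=Δ4−h4·(2M4+M5)/6=4334/1241
t_q=11/4 → seg 1, τ=3/4; S=5+-2170/1241·τ+-3489/1241·τ²+695/1241·τ³=186121/79424

  seg 0: a=1 b=4808/1241 c=0 d=-1163/2482
  seg 1: a=5 b=-2170/1241 c=-3489/1241 d=695/1241
  seg 2: a=1 b=-7063/1241 c=-1404/1241 d=977/1241
  seg 3: a=-5 b=10892/1241 c=7389/1241 d=-7112/1241
  seg 4: a=4 b=4334/1241 c=-13947/1241 d=4649/1241
S(11/4) = 186121/79424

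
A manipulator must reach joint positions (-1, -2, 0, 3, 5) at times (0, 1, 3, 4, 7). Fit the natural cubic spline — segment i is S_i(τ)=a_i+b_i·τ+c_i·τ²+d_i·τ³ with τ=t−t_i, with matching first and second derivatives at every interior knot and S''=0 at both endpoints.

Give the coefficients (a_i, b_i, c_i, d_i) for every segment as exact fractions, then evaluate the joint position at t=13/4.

Δ: Δ0=-1, Δ1=1, Δ2=3, Δ3=2/3
row 1: diag=6, rhs=12; c'=1/3, d'=2
row 2: denom=6−2·1/3=16/3; d'=(12−2·2)/(16/3)=3/2
row 3: denom=8−1·3/16=125/16; d'=(-14−1·3/2)/(125/16)=-248/125
back: M3=-248/125
back: M2=3/2−3/16·-248/125=234/125
back: M1=2−1/3·234/125=172/125
M: M0=0, M1=172/125, M2=234/125, M3=-248/125, M4=0
seg 0: a=-1, c=M0/2=0, d=(M1−M0)/(6·1)=86/375, b=Δ0−h0·(2M0+M1)/6=-461/375
seg 1: a=-2, c=M1/2=86/125, d=(M2−M1)/(6·2)=31/750, b=Δ1−h1·(2M1+M2)/6=-203/375
seg 2: a=0, c=M2/2=117/125, d=(M3−M2)/(6·1)=-241/375, b=Δ2−h2·(2M2+M3)/6=203/75
seg 3: a=3, c=M3/2=-124/125, d=(M4−M3)/(6·3)=124/1125, b=Δ3−h3·(2M3+M4)/6=994/375
t_q=13/4 → seg 2, τ=1/4; S=0+203/75·τ+117/125·τ²+-241/375·τ³=5801/8000

  seg 0: a=-1 b=-461/375 c=0 d=86/375
  seg 1: a=-2 b=-203/375 c=86/125 d=31/750
  seg 2: a=0 b=203/75 c=117/125 d=-241/375
  seg 3: a=3 b=994/375 c=-124/125 d=124/1125
S(13/4) = 5801/8000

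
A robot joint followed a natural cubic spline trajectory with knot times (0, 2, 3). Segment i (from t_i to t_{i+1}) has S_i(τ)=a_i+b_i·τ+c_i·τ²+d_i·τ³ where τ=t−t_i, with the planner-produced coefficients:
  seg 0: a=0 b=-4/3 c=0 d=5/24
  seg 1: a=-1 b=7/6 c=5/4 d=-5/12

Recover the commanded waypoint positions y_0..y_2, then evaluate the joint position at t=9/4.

y_0 = S_0(0) = a_0 = 0
y_1 = S_1(0) = a_1 = -1
y_2 = S_1(1) = 1
t_q=9/4 is in segment 1 (τ=1/4); S_1(τ)=-163/256

y_0=0 y_1=-1 y_2=1
S(9/4) = -163/256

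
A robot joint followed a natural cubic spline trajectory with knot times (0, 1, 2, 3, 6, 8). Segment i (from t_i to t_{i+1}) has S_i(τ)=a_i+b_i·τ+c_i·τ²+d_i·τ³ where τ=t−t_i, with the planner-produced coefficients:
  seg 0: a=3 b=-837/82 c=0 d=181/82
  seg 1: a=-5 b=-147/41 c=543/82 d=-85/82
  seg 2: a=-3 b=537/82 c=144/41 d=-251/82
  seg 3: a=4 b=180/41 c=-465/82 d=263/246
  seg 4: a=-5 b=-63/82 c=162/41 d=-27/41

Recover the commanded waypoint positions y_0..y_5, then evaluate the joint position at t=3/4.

y_0=3 y_1=-5 y_2=-3 y_3=4 y_4=-5 y_5=4
S(3/4) = -19545/5248

y_0 = S_0(0) = a_0 = 3
y_1 = S_1(0) = a_1 = -5
y_2 = S_2(0) = a_2 = -3
y_3 = S_3(0) = a_3 = 4
y_4 = S_4(0) = a_4 = -5
y_5 = S_4(2) = 4
t_q=3/4 is in segment 0 (τ=3/4); S_0(τ)=-19545/5248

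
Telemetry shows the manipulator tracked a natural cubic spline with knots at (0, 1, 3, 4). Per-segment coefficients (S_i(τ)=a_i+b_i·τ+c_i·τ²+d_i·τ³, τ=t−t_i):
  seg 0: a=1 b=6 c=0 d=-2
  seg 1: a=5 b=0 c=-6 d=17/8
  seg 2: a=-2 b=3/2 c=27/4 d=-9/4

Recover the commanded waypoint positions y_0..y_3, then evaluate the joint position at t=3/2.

y_0 = S_0(0) = a_0 = 1
y_1 = S_1(0) = a_1 = 5
y_2 = S_2(0) = a_2 = -2
y_3 = S_2(1) = 4
t_q=3/2 is in segment 1 (τ=1/2); S_1(τ)=241/64

y_0=1 y_1=5 y_2=-2 y_3=4
S(3/2) = 241/64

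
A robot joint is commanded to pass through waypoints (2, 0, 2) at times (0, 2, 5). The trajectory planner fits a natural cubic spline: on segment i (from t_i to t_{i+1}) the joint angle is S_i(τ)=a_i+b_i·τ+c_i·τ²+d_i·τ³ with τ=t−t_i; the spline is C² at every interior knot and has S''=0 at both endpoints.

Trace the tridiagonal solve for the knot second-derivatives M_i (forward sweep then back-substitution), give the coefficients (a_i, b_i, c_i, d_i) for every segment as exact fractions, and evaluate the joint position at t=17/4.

  seg 0: a=2 b=-4/3 c=0 d=1/12
  seg 1: a=0 b=-1/3 c=1/2 d=-1/18
S(17/4) = 147/128

Δ: Δ0=-1, Δ1=2/3
row 1: diag=10, rhs=10; c'=3/10, d'=1
back: M1=1
M: M0=0, M1=1, M2=0
seg 0: a=2, c=M0/2=0, d=(M1−M0)/(6·2)=1/12, b=Δ0−h0·(2M0+M1)/6=-4/3
seg 1: a=0, c=M1/2=1/2, d=(M2−M1)/(6·3)=-1/18, b=Δ1−h1·(2M1+M2)/6=-1/3
t_q=17/4 → seg 1, τ=9/4; S=0+-1/3·τ+1/2·τ²+-1/18·τ³=147/128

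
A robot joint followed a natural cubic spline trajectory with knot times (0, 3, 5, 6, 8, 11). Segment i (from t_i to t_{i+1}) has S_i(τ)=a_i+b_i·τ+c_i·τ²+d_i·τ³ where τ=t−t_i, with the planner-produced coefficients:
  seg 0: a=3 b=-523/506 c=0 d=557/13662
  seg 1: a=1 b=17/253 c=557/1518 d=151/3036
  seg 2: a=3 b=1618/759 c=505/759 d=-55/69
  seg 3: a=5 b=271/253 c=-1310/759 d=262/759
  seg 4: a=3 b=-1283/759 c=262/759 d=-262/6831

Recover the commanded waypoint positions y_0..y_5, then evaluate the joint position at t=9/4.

y_0=3 y_1=1 y_2=3 y_3=5 y_4=3 y_5=0
S(9/4) = 36879/32384

y_0 = S_0(0) = a_0 = 3
y_1 = S_1(0) = a_1 = 1
y_2 = S_2(0) = a_2 = 3
y_3 = S_3(0) = a_3 = 5
y_4 = S_4(0) = a_4 = 3
y_5 = S_4(3) = 0
t_q=9/4 is in segment 0 (τ=9/4); S_0(τ)=36879/32384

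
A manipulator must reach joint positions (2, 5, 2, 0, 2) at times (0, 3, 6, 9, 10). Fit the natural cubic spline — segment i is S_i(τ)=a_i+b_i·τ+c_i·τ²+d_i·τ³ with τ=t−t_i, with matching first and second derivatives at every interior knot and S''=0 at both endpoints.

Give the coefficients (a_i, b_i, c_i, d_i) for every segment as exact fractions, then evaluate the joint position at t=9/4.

Δ: Δ0=1, Δ1=-1, Δ2=-2/3, Δ3=2
row 1: diag=12, rhs=-12; c'=1/4, d'=-1
row 2: denom=12−3·1/4=45/4; d'=(2−3·-1)/(45/4)=4/9
row 3: denom=8−3·4/15=36/5; d'=(16−3·4/9)/(36/5)=55/27
back: M3=55/27
back: M2=4/9−4/15·55/27=-8/81
back: M1=-1−1/4·-8/81=-79/81
M: M0=0, M1=-79/81, M2=-8/81, M3=55/27, M4=0
seg 0: a=2, c=M0/2=0, d=(M1−M0)/(6·3)=-79/1458, b=Δ0−h0·(2M0+M1)/6=241/162
seg 1: a=5, c=M1/2=-79/162, d=(M2−M1)/(6·3)=71/1458, b=Δ1−h1·(2M1+M2)/6=2/81
seg 2: a=2, c=M2/2=-4/81, d=(M3−M2)/(6·3)=173/1458, b=Δ2−h2·(2M2+M3)/6=-257/162
seg 3: a=0, c=M3/2=55/54, d=(M4−M3)/(6·1)=-55/162, b=Δ3−h3·(2M3+M4)/6=107/81
t_q=9/4 → seg 0, τ=9/4; S=2+241/162·τ+0·τ²+-79/1458·τ³=5449/1152

  seg 0: a=2 b=241/162 c=0 d=-79/1458
  seg 1: a=5 b=2/81 c=-79/162 d=71/1458
  seg 2: a=2 b=-257/162 c=-4/81 d=173/1458
  seg 3: a=0 b=107/81 c=55/54 d=-55/162
S(9/4) = 5449/1152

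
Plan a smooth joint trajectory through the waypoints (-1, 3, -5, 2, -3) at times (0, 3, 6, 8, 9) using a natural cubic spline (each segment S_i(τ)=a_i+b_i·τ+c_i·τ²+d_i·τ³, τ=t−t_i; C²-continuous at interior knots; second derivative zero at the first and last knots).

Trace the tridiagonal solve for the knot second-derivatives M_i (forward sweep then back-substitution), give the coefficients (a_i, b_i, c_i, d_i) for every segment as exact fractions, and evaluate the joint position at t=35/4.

Δ: Δ0=4/3, Δ1=-8/3, Δ2=7/2, Δ3=-5
row 1: diag=12, rhs=-24; c'=1/4, d'=-2
row 2: denom=10−3·1/4=37/4; d'=(37−3·-2)/(37/4)=172/37
row 3: denom=6−2·8/37=206/37; d'=(-51−2·172/37)/(206/37)=-2231/206
back: M3=-2231/206
back: M2=172/37−8/37·-2231/206=720/103
back: M1=-2−1/4·720/103=-386/103
M: M0=0, M1=-386/103, M2=720/103, M3=-2231/206, M4=0
seg 0: a=-1, c=M0/2=0, d=(M1−M0)/(6·3)=-193/927, b=Δ0−h0·(2M0+M1)/6=991/309
seg 1: a=3, c=M1/2=-193/103, d=(M2−M1)/(6·3)=553/927, b=Δ1−h1·(2M1+M2)/6=-746/309
seg 2: a=-5, c=M2/2=360/103, d=(M3−M2)/(6·2)=-3671/2472, b=Δ2−h2·(2M2+M3)/6=757/309
seg 3: a=2, c=M3/2=-2231/412, d=(M4−M3)/(6·1)=2231/1236, b=Δ3−h3·(2M3+M4)/6=-859/618
t_q=35/4 → seg 3, τ=3/4; S=2+-859/618·τ+-2231/412·τ²+2231/1236·τ³=-34989/26368

  seg 0: a=-1 b=991/309 c=0 d=-193/927
  seg 1: a=3 b=-746/309 c=-193/103 d=553/927
  seg 2: a=-5 b=757/309 c=360/103 d=-3671/2472
  seg 3: a=2 b=-859/618 c=-2231/412 d=2231/1236
S(35/4) = -34989/26368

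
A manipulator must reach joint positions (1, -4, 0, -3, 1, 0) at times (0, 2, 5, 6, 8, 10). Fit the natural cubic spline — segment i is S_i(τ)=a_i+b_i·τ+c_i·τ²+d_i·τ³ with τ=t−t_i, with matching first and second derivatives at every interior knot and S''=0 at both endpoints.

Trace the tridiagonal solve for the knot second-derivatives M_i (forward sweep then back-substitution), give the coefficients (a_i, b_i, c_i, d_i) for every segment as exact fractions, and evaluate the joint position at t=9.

  seg 0: a=1 b=-8746/2283 c=0 d=6077/18264
  seg 1: a=-4 b=739/4566 c=6077/3044 d=-14665/27396
  seg 2: a=0 b=-21121/9132 c=-2147/761 d=19489/9132
  seg 3: a=-3 b=-7091/4566 c=10901/3044 d=-2060/2283
  seg 4: a=1 b=8875/4566 c=-5579/3044 d=5579/18264
S(9) = 8623/6088

Δ: Δ0=-5/2, Δ1=4/3, Δ2=-3, Δ3=2, Δ4=-1/2
row 1: diag=10, rhs=23; c'=3/10, d'=23/10
row 2: denom=8−3·3/10=71/10; d'=(-26−3·23/10)/(71/10)=-329/71
row 3: denom=6−1·10/71=416/71; d'=(30−1·-329/71)/(416/71)=2459/416
row 4: denom=8−2·71/208=761/104; d'=(-15−2·2459/416)/(761/104)=-5579/1522
back: M4=-5579/1522
back: M3=2459/416−71/208·-5579/1522=10901/1522
back: M2=-329/71−10/71·10901/1522=-4294/761
back: M1=23/10−3/10·-4294/761=6077/1522
M: M0=0, M1=6077/1522, M2=-4294/761, M3=10901/1522, M4=-5579/1522, M5=0
seg 0: a=1, c=M0/2=0, d=(M1−M0)/(6·2)=6077/18264, b=Δ0−h0·(2M0+M1)/6=-8746/2283
seg 1: a=-4, c=M1/2=6077/3044, d=(M2−M1)/(6·3)=-14665/27396, b=Δ1−h1·(2M1+M2)/6=739/4566
seg 2: a=0, c=M2/2=-2147/761, d=(M3−M2)/(6·1)=19489/9132, b=Δ2−h2·(2M2+M3)/6=-21121/9132
seg 3: a=-3, c=M3/2=10901/3044, d=(M4−M3)/(6·2)=-2060/2283, b=Δ3−h3·(2M3+M4)/6=-7091/4566
seg 4: a=1, c=M4/2=-5579/3044, d=(M5−M4)/(6·2)=5579/18264, b=Δ4−h4·(2M4+M5)/6=8875/4566
t_q=9 → seg 4, τ=1; S=1+8875/4566·τ+-5579/3044·τ²+5579/18264·τ³=8623/6088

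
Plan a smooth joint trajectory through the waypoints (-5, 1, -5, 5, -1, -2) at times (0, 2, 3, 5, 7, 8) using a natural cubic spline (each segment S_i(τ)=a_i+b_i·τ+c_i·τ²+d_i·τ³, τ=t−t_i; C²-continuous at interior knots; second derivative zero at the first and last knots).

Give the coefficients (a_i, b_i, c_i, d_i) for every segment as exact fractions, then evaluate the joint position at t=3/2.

Δ: Δ0=3, Δ1=-6, Δ2=5, Δ3=-3, Δ4=-1
row 1: diag=6, rhs=-54; c'=1/6, d'=-9
row 2: denom=6−1·1/6=35/6; d'=(66−1·-9)/(35/6)=90/7
row 3: denom=8−2·12/35=256/35; d'=(-48−2·90/7)/(256/35)=-645/64
row 4: denom=6−2·35/128=349/64; d'=(12−2·-645/64)/(349/64)=2058/349
back: M4=2058/349
back: M3=-645/64−35/128·2058/349=-4080/349
back: M2=90/7−12/35·-4080/349=5886/349
back: M1=-9−1/6·5886/349=-4122/349
M: M0=0, M1=-4122/349, M2=5886/349, M3=-4080/349, M4=2058/349, M5=0
seg 0: a=-5, c=M0/2=0, d=(M1−M0)/(6·2)=-687/698, b=Δ0−h0·(2M0+M1)/6=2421/349
seg 1: a=1, c=M1/2=-2061/349, d=(M2−M1)/(6·1)=1668/349, b=Δ1−h1·(2M1+M2)/6=-1701/349
seg 2: a=-5, c=M2/2=2943/349, d=(M3−M2)/(6·2)=-1661/698, b=Δ2−h2·(2M2+M3)/6=-819/349
seg 3: a=5, c=M3/2=-2040/349, d=(M4−M3)/(6·2)=1023/698, b=Δ3−h3·(2M3+M4)/6=987/349
seg 4: a=-1, c=M4/2=1029/349, d=(M5−M4)/(6·1)=-343/349, b=Δ4−h4·(2M4+M5)/6=-1035/349
t_q=3/2 → seg 0, τ=3/2; S=-5+2421/349·τ+0·τ²+-687/698·τ³=11635/5584

  seg 0: a=-5 b=2421/349 c=0 d=-687/698
  seg 1: a=1 b=-1701/349 c=-2061/349 d=1668/349
  seg 2: a=-5 b=-819/349 c=2943/349 d=-1661/698
  seg 3: a=5 b=987/349 c=-2040/349 d=1023/698
  seg 4: a=-1 b=-1035/349 c=1029/349 d=-343/349
S(3/2) = 11635/5584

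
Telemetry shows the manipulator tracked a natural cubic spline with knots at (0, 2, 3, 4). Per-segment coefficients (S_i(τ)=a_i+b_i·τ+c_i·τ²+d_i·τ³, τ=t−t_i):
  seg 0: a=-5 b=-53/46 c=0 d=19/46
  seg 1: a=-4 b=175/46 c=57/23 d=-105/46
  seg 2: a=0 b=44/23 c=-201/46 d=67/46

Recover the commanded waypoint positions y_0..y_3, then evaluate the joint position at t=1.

y_0 = S_0(0) = a_0 = -5
y_1 = S_1(0) = a_1 = -4
y_2 = S_2(0) = a_2 = 0
y_3 = S_2(1) = -1
t_q=1 is in segment 0 (τ=1); S_0(τ)=-132/23

y_0=-5 y_1=-4 y_2=0 y_3=-1
S(1) = -132/23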